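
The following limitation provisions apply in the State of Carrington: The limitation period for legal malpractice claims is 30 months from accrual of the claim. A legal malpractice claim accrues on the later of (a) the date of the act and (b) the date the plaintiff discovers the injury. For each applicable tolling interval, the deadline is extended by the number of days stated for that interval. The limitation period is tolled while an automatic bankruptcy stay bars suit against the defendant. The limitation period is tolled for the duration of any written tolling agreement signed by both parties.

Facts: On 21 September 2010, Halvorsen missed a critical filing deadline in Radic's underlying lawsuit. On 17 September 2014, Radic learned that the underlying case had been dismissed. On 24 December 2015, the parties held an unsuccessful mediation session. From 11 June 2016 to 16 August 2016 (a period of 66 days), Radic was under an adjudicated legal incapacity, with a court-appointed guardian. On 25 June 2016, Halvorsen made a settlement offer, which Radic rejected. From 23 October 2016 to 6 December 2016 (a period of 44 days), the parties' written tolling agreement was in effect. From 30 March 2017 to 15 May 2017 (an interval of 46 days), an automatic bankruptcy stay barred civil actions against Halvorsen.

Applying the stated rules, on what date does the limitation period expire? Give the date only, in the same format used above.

15 June 2017

Taking the later of the act (21 September 2010) and discovery (17 September 2014), the claim accrued on 17 September 2014.
30 months from 17 September 2014 is 17 March 2017.
The written tolling agreement from 23 October 2016 to 6 December 2016 tolled the period for 44 days, extending the deadline to 30 April 2017.
The automatic bankruptcy stay from 30 March 2017 to 15 May 2017 tolled the period for 46 days, extending the deadline to 15 June 2017.
The plaintiff's legal incapacity from 11 June 2016 to 16 August 2016 does not toll the period, because no stated rule makes the plaintiff's incapacity a tolling event.
The other events in the timeline have no effect on the limitation period under the stated rules.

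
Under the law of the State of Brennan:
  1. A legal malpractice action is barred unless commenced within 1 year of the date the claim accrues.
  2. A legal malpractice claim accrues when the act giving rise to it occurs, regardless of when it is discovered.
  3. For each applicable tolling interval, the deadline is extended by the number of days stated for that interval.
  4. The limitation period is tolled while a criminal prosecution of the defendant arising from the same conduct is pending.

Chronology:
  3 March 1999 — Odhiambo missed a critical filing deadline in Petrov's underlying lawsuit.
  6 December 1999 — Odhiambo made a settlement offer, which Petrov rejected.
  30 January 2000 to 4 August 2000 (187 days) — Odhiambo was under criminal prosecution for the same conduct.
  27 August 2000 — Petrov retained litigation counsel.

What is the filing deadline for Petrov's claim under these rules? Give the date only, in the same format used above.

6 September 2000

The limitation period began to run on 3 March 1999.
The untolled deadline — 1 year after 3 March 1999 — is 3 March 2000.
Because the pending criminal prosecution ran from 30 January 2000 to 4 August 2000, the deadline is extended by 187 days to 6 September 2000.
Nothing else in the chronology tolls or restarts the period.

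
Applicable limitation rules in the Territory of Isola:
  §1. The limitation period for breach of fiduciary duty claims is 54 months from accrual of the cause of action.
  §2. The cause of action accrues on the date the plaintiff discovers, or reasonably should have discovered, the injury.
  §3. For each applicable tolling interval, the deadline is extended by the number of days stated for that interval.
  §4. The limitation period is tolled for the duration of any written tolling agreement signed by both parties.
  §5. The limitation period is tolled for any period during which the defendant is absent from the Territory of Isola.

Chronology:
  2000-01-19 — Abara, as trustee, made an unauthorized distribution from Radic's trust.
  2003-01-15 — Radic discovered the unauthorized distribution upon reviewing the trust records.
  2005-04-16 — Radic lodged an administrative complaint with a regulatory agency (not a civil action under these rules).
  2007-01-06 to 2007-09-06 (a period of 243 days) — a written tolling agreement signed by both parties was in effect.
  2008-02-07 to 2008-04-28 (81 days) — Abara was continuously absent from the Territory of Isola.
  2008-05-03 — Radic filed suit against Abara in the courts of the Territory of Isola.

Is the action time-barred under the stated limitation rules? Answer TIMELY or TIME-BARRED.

TIMELY

Under the discovery rule, the claim accrued on 2003-01-15, when Radic discovered the injury — not on the 2000-01-19 date of the underlying act.
Adding the 54 months base period to 2003-01-15 gives a deadline of 2007-07-15, before any tolling.
The written tolling agreement from 2007-01-06 to 2007-09-06 tolled the period for 243 days, extending the deadline to 2008-03-14.
Because the defendant's absence from the jurisdiction ran from 2008-02-07 to 2008-04-28, the deadline is extended by 81 days to 2008-06-03.
None of the other events listed affects the running of the period under the stated rules.
The 2008-05-03 filing precedes the 2008-06-03 deadline; the claim is timely.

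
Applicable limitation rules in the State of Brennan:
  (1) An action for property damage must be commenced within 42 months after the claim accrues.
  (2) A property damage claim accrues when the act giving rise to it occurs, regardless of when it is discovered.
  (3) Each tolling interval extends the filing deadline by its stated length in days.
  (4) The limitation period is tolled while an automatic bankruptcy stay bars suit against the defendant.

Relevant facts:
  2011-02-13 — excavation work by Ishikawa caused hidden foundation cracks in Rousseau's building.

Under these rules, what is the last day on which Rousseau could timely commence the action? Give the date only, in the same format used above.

2014-08-13

The claim accrued on 2011-02-13, the date of the act.
The untolled deadline — 42 months after 2011-02-13 — is 2014-08-13.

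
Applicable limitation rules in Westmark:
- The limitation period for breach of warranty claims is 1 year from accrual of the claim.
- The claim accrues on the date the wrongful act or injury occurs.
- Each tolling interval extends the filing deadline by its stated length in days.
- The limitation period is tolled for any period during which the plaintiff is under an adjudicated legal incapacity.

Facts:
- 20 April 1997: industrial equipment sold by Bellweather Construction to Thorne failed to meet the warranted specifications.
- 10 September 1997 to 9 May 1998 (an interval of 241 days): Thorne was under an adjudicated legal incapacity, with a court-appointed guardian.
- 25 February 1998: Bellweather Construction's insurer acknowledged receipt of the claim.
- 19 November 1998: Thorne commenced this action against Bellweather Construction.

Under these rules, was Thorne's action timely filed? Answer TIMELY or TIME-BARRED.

TIMELY

The limitation period began to run on 20 April 1997.
1 year from 20 April 1997 is 20 April 1998.
The plaintiff's legal incapacity from 10 September 1997 to 9 May 1998 tolled the period for 241 days, extending the deadline to 17 December 1998.
None of the other events listed affects the running of the period under the stated rules.
The 19 November 1998 filing precedes the 17 December 1998 deadline; the claim is timely.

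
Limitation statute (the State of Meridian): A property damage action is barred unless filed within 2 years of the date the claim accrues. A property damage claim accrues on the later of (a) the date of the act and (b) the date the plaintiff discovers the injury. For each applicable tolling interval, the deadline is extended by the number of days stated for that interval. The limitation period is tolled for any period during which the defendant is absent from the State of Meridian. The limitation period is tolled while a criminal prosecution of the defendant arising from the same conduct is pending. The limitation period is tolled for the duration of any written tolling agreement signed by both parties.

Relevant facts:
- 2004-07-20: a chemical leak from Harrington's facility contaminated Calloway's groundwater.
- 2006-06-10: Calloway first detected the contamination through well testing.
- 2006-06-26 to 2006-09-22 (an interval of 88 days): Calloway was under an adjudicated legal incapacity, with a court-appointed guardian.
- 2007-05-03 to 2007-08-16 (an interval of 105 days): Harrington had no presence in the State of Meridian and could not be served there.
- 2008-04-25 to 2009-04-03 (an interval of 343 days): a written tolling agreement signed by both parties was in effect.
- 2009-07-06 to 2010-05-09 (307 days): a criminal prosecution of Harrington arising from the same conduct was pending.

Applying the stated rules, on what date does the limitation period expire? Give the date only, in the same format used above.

Taking the later of the act (2004-07-20) and discovery (2006-06-10), the claim accrued on 2006-06-10.
Adding the 2 years base period to 2006-06-10 gives a deadline of 2008-06-10, before any tolling.
The period was tolled for 105 days by the defendant's absence from the jurisdiction (2007-05-03 to 2007-08-16), pushing the deadline to 2008-09-23.
The written tolling agreement from 2008-04-25 to 2009-04-03 tolled the period for 343 days, extending the deadline to 2009-09-01.
Because the pending criminal prosecution ran from 2009-07-06 to 2010-05-09, the deadline is extended by 307 days to 2010-07-05.
The plaintiff's legal incapacity from 2006-06-26 to 2006-09-22 does not toll the period, because no stated rule makes the plaintiff's incapacity a tolling event.

2010-07-05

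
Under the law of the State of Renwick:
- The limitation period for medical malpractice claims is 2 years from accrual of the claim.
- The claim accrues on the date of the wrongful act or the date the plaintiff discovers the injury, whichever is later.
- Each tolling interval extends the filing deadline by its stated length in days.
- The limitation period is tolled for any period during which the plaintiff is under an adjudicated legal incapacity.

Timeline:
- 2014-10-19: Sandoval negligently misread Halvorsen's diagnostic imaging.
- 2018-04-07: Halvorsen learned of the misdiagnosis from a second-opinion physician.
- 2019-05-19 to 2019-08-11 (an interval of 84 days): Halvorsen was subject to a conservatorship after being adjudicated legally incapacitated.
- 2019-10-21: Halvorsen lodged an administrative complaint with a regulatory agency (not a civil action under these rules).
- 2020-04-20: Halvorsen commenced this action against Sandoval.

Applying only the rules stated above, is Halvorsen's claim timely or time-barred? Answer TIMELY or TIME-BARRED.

TIMELY

Taking the later of the act (2014-10-19) and discovery (2018-04-07), the claim accrued on 2018-04-07.
Adding the 2 years base period to 2018-04-07 gives a deadline of 2020-04-07, before any tolling.
Because the plaintiff's legal incapacity ran from 2019-05-19 to 2019-08-11, the deadline is extended by 84 days to 2020-06-30.
None of the other events listed affects the running of the period under the stated rules.
Halvorsen filed on 2020-04-20, before the 2020-06-30 deadline, so the action is timely.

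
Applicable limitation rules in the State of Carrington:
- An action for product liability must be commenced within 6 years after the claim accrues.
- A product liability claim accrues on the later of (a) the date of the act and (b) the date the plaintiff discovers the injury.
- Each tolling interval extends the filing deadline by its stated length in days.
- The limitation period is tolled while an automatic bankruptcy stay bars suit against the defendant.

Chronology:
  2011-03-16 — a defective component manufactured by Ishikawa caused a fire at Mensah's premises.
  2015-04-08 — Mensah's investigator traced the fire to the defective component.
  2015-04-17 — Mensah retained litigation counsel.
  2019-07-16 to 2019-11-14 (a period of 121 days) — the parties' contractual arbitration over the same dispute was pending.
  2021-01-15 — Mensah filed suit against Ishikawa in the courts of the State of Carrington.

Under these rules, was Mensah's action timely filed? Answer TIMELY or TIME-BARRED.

TIMELY

The claim accrued on 2015-04-08 — the later of the 2011-03-16 act and the 2015-04-08 discovery.
Adding the 6 years base period to 2015-04-08 gives a deadline of 2021-04-08, before any tolling.
The pending related arbitration from 2019-07-16 to 2019-11-14 does not toll the period, because no stated rule makes a pending arbitration a tolling event.
The other events in the timeline have no effect on the limitation period under the stated rules.
The 2021-01-15 filing precedes the 2021-04-08 deadline; the claim is timely.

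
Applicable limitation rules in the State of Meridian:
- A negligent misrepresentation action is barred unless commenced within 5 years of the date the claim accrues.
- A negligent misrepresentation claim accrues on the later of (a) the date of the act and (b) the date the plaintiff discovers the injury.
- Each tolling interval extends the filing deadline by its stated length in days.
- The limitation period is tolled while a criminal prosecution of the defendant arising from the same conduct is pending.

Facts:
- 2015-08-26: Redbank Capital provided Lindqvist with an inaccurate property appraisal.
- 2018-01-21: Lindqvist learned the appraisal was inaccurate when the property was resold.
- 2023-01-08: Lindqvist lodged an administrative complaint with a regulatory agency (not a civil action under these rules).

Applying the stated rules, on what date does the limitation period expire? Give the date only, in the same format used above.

2023-01-21

Taking the later of the act (2015-08-26) and discovery (2018-01-21), the claim accrued on 2018-01-21.
5 years from 2018-01-21 is 2023-01-21.
The other events in the timeline have no effect on the limitation period under the stated rules.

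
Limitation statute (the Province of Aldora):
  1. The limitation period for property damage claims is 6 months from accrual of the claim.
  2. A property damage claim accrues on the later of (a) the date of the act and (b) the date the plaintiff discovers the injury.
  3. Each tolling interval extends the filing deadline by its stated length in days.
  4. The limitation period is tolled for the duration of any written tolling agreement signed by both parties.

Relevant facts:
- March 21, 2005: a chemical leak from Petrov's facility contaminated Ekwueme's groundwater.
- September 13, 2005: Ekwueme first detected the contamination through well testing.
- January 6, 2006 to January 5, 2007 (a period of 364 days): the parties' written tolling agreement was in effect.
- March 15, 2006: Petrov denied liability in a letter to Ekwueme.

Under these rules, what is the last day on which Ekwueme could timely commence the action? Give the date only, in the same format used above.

March 12, 2007

The claim accrued on September 13, 2005 — the later of the March 21, 2005 act and the September 13, 2005 discovery.
The untolled deadline — 6 months after September 13, 2005 — is March 13, 2006.
The written tolling agreement from January 6, 2006 to January 5, 2007 tolled the period for 364 days, extending the deadline to March 12, 2007.
None of the other events listed affects the running of the period under the stated rules.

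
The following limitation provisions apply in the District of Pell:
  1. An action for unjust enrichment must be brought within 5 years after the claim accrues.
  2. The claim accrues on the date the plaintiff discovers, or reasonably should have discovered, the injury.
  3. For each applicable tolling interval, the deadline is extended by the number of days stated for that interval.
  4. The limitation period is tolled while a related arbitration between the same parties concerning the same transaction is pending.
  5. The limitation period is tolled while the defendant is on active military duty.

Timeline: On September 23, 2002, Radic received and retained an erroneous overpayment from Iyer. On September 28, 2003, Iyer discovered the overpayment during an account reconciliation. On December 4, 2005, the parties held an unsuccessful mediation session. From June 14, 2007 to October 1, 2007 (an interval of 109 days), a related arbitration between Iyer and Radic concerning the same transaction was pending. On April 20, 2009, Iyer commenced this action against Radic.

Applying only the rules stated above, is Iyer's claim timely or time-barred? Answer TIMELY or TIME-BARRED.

TIME-BARRED

The claim did not accrue until Iyer discovered the injury on September 28, 2003; the September 23, 2002 act date does not start the clock under the stated rule.
The untolled deadline — 5 years after September 28, 2003 — is September 28, 2008.
Because the pending related arbitration ran from June 14, 2007 to October 1, 2007, the deadline is extended by 109 days to January 15, 2009.
The other events in the timeline have no effect on the limitation period under the stated rules.
Iyer filed on April 20, 2009, after the January 15, 2009 deadline, so the action is time-barred.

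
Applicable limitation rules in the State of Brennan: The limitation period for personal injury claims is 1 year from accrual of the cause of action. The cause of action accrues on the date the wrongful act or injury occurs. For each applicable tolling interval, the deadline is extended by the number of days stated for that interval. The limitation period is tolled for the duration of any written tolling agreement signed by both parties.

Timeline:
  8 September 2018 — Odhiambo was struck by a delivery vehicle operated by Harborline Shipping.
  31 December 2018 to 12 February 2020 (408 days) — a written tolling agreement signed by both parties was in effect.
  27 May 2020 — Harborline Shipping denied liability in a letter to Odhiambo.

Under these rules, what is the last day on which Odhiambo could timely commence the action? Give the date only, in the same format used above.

20 October 2020

The cause of action accrued on 8 September 2018, the date of the act.
Adding the 1 year base period to 8 September 2018 gives a deadline of 8 September 2019, before any tolling.
The period was tolled for 408 days by the written tolling agreement (31 December 2018 to 12 February 2020), pushing the deadline to 20 October 2020.
Nothing else in the chronology tolls or restarts the period.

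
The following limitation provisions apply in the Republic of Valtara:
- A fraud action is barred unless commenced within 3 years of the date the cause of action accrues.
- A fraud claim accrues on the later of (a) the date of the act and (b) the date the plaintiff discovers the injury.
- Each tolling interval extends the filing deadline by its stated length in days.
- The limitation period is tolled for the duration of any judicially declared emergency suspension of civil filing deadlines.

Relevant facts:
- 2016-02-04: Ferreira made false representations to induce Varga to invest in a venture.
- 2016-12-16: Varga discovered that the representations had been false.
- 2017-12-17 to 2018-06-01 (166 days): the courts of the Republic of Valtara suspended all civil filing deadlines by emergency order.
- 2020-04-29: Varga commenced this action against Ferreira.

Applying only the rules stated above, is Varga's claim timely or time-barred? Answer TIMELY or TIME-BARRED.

The claim accrued on 2016-12-16 — the later of the 2016-02-04 act and the 2016-12-16 discovery.
The untolled deadline — 3 years after 2016-12-16 — is 2019-12-16.
The emergency suspension of filing deadlines from 2017-12-17 to 2018-06-01 tolled the period for 166 days, extending the deadline to 2020-05-30.
Varga filed on 2020-04-29, before the 2020-05-30 deadline, so the action is timely.

TIMELY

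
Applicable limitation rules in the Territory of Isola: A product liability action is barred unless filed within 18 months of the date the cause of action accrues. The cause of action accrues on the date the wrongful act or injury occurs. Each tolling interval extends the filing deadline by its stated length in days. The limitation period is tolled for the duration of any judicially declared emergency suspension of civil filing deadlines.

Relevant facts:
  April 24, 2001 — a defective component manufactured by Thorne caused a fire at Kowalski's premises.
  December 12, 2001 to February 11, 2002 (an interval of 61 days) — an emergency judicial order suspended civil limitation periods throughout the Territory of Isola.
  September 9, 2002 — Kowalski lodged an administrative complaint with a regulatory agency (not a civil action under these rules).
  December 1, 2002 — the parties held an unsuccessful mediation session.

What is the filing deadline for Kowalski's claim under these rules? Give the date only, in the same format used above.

December 24, 2002

The claim accrued on April 24, 2001, when the wrongful act occurred.
18 months from April 24, 2001 is October 24, 2002.
The period was tolled for 61 days by the emergency suspension of filing deadlines (December 12, 2001 to February 11, 2002), pushing the deadline to December 24, 2002.
The other events in the timeline have no effect on the limitation period under the stated rules.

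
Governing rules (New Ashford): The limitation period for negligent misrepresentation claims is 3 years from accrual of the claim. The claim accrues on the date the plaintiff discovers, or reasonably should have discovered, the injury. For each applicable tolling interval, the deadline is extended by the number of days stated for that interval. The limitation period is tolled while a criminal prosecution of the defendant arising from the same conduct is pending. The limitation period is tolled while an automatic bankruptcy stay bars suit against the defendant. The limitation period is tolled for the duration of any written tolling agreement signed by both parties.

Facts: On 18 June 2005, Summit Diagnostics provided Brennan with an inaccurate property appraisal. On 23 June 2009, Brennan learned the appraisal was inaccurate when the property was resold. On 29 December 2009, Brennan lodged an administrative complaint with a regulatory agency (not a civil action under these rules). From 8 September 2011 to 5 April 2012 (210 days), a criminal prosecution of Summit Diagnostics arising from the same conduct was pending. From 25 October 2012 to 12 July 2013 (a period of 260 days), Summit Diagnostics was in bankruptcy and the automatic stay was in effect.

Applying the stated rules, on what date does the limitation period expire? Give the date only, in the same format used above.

6 October 2013

The claim did not accrue until Brennan discovered the injury on 23 June 2009; the 18 June 2005 act date does not start the clock under the stated rule.
3 years from 23 June 2009 is 23 June 2012.
The period was tolled for 210 days by the pending criminal prosecution (8 September 2011 to 5 April 2012), pushing the deadline to 19 January 2013.
The automatic bankruptcy stay from 25 October 2012 to 12 July 2013 tolled the period for 260 days, extending the deadline to 6 October 2013.
None of the other events listed affects the running of the period under the stated rules.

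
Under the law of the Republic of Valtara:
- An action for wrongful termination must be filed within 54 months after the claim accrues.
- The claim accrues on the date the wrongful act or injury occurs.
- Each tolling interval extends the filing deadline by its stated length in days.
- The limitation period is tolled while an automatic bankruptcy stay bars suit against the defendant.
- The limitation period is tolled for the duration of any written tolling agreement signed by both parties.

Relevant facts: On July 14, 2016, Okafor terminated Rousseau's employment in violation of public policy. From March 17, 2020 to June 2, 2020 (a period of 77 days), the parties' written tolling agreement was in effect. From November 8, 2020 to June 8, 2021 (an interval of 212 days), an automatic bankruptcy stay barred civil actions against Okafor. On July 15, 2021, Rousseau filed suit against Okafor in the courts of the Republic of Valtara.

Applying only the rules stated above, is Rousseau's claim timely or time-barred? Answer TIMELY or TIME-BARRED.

TIMELY

The limitation period began to run on July 14, 2016.
54 months from July 14, 2016 is January 14, 2021.
The written tolling agreement from March 17, 2020 to June 2, 2020 tolled the period for 77 days, extending the deadline to April 1, 2021.
The period was tolled for 212 days by the automatic bankruptcy stay (November 8, 2020 to June 8, 2021), pushing the deadline to October 30, 2021.
The July 15, 2021 filing precedes the October 30, 2021 deadline; the claim is timely.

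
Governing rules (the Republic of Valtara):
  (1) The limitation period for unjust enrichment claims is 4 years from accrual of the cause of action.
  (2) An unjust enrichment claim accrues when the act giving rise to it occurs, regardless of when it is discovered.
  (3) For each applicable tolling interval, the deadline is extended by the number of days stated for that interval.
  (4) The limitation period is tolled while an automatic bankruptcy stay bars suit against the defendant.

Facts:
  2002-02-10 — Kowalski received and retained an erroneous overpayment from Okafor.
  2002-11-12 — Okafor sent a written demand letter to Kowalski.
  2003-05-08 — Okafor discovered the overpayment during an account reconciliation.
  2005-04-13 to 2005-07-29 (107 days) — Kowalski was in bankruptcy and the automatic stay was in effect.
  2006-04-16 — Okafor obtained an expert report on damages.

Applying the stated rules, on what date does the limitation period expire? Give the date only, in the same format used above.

2006-05-28

Because the rule ties accrual to occurrence, the claim accrued on 2002-02-10, not on the 2003-05-08 discovery date.
The untolled deadline — 4 years after 2002-02-10 — is 2006-02-10.
The period was tolled for 107 days by the automatic bankruptcy stay (2005-04-13 to 2005-07-29), pushing the deadline to 2006-05-28.
None of the other events listed affects the running of the period under the stated rules.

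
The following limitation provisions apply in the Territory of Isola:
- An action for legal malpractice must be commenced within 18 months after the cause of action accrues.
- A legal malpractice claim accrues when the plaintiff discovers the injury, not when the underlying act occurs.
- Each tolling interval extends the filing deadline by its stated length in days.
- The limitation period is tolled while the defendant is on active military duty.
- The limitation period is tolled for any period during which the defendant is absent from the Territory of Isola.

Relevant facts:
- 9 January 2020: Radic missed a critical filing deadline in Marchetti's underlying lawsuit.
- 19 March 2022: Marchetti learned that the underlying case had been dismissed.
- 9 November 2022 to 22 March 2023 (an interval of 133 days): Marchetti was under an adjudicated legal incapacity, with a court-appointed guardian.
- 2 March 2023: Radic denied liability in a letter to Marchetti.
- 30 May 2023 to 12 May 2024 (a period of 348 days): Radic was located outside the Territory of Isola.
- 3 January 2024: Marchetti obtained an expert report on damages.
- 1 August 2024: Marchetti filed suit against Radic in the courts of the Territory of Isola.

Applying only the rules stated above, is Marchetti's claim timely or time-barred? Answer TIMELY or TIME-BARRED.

TIMELY

The claim did not accrue until Marchetti discovered the injury on 19 March 2022; the 9 January 2020 act date does not start the clock under the stated rule.
The untolled deadline — 18 months after 19 March 2022 — is 19 September 2023.
Because the defendant's absence from the jurisdiction ran from 30 May 2023 to 12 May 2024, the deadline is extended by 348 days to 1 September 2024.
Although the plaintiff's incapacity ran from 9 November 2022 to 22 March 2023, the stated rules do not make that a tolling event, so it is disregarded.
None of the other events listed affects the running of the period under the stated rules.
The 1 August 2024 filing precedes the 1 September 2024 deadline; the claim is timely.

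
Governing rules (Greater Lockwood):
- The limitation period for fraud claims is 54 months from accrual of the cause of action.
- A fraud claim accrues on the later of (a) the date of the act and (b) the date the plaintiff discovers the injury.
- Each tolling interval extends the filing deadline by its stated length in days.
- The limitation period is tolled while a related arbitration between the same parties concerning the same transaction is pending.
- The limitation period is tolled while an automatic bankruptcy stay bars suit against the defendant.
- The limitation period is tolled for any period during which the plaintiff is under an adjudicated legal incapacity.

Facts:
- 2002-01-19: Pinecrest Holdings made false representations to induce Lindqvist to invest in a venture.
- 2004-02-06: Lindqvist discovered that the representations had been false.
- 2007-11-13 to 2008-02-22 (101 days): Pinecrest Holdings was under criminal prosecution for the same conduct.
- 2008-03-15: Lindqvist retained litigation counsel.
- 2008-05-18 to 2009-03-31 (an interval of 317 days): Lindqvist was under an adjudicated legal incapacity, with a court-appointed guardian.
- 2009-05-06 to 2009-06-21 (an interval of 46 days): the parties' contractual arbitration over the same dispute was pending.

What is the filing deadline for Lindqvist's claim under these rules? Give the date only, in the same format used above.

Taking the later of the act (2002-01-19) and discovery (2004-02-06), the claim accrued on 2004-02-06.
54 months from 2004-02-06 is 2008-08-06.
The plaintiff's legal incapacity from 2008-05-18 to 2009-03-31 tolled the period for 317 days, extending the deadline to 2009-06-19.
Because the pending related arbitration ran from 2009-05-06 to 2009-06-21, the deadline is extended by 46 days to 2009-08-04.
No stated provision tolls the period for a criminal prosecution, so the interval from 2007-11-13 to 2008-02-22 has no effect on the deadline.
The other events in the timeline have no effect on the limitation period under the stated rules.

2009-08-04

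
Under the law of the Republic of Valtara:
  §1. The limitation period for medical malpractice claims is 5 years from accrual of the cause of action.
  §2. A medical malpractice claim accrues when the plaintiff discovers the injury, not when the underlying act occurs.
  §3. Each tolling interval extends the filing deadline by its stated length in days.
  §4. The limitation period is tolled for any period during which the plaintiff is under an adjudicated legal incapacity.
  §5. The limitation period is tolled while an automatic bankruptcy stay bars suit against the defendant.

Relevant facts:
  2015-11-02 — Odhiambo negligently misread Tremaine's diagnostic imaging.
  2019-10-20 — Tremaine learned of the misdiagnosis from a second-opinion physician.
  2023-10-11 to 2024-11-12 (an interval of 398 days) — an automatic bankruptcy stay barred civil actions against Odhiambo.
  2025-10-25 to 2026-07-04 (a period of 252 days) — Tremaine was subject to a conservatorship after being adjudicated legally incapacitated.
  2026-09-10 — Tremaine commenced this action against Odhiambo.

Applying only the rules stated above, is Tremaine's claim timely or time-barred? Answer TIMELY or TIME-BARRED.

Accrual is tied to discovery, so the period began on 2019-10-20 rather than on 2015-11-02 when the act occurred.
5 years from 2019-10-20 is 2024-10-20.
The automatic bankruptcy stay from 2023-10-11 to 2024-11-12 tolled the period for 398 days, extending the deadline to 2025-11-22.
The plaintiff's legal incapacity from 2025-10-25 to 2026-07-04 tolled the period for 252 days, extending the deadline to 2026-08-01.
Filing on 2026-09-10 missed the 2026-08-01 deadline — the action is time-barred.

TIME-BARRED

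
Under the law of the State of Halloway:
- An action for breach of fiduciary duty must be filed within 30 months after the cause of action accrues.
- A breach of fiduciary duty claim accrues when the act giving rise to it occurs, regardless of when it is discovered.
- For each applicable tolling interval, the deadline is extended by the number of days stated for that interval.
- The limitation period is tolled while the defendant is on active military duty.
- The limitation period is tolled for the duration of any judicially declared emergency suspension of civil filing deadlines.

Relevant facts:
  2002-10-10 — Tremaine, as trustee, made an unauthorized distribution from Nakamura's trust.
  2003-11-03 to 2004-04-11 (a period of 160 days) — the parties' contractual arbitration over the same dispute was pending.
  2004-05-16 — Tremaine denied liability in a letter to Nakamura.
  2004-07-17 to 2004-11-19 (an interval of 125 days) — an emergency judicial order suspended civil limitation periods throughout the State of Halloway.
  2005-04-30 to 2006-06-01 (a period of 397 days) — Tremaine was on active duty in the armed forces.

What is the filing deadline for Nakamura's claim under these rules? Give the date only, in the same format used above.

2006-09-14

The claim accrued on 2002-10-10, when the wrongful act occurred.
The untolled deadline — 30 months after 2002-10-10 — is 2005-04-10.
The period was tolled for 125 days by the emergency suspension of filing deadlines (2004-07-17 to 2004-11-19), pushing the deadline to 2005-08-13.
The defendant's active military service from 2005-04-30 to 2006-06-01 tolled the period for 397 days, extending the deadline to 2006-09-14.
Although a pending arbitration ran from 2003-11-03 to 2004-04-11, the stated rules do not make that a tolling event, so it is disregarded.
Nothing else in the chronology tolls or restarts the period.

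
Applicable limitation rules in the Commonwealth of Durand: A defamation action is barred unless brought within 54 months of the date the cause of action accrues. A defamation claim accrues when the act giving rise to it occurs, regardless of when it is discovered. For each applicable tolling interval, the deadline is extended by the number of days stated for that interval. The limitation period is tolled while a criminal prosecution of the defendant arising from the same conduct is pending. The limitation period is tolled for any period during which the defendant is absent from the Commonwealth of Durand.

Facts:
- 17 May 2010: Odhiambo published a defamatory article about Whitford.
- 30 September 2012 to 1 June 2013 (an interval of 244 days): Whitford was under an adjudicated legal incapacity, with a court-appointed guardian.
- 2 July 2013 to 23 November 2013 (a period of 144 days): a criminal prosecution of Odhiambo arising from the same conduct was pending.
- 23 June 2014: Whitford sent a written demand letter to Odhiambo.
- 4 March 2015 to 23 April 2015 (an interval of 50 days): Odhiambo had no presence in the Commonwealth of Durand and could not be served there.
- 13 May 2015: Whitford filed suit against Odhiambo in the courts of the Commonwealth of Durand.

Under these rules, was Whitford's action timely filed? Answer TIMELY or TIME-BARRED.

TIMELY

The claim accrued on 17 May 2010, when the wrongful act occurred.
The untolled deadline — 54 months after 17 May 2010 — is 17 November 2014.
The period was tolled for 144 days by the pending criminal prosecution (2 July 2013 to 23 November 2013), pushing the deadline to 10 April 2015.
The defendant's absence from the jurisdiction from 4 March 2015 to 23 April 2015 tolled the period for 50 days, extending the deadline to 30 May 2015.
The plaintiff's legal incapacity from 30 September 2012 to 1 June 2013 does not toll the period, because no stated rule makes the plaintiff's incapacity a tolling event.
The other events in the timeline have no effect on the limitation period under the stated rules.
The 13 May 2015 filing precedes the 30 May 2015 deadline; the claim is timely.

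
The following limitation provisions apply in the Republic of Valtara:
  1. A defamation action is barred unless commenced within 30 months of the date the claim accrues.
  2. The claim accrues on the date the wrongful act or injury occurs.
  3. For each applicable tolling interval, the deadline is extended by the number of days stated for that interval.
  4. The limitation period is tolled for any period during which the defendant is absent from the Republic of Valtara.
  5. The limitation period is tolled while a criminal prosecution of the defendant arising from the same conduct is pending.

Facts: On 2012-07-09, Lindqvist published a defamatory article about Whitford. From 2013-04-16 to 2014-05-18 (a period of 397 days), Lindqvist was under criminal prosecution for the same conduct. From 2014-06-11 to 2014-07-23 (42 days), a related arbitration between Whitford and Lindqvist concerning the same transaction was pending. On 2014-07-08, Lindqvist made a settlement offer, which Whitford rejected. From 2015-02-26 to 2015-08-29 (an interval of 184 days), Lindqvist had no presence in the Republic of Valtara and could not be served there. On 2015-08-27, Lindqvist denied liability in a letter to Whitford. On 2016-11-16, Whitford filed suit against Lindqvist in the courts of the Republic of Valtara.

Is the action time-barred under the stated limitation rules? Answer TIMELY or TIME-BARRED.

TIME-BARRED

The claim accrued on 2012-07-09, when the wrongful act occurred.
30 months from 2012-07-09 is 2015-01-09.
The pending criminal prosecution from 2013-04-16 to 2014-05-18 tolled the period for 397 days, extending the deadline to 2016-02-10.
The period was tolled for 184 days by the defendant's absence from the jurisdiction (2015-02-26 to 2015-08-29), pushing the deadline to 2016-08-12.
No stated provision tolls the period for a pending arbitration, so the interval from 2014-06-11 to 2014-07-23 has no effect on the deadline.
Nothing else in the chronology tolls or restarts the period.
Whitford filed on 2016-11-16, after the 2016-08-12 deadline, so the action is time-barred.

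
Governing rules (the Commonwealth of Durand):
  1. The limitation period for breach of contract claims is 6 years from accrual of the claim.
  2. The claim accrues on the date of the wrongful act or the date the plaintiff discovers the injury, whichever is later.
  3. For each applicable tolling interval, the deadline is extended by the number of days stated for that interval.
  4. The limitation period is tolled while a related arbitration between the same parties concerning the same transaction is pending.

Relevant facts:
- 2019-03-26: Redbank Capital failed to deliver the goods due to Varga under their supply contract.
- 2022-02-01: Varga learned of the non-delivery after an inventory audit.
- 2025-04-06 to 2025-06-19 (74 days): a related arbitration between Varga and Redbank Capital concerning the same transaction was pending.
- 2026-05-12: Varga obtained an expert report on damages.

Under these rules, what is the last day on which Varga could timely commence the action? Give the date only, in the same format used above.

The claim accrued on 2022-02-01 — the later of the 2019-03-26 act and the 2022-02-01 discovery.
Adding the 6 years base period to 2022-02-01 gives a deadline of 2028-02-01, before any tolling.
The pending related arbitration from 2025-04-06 to 2025-06-19 tolled the period for 74 days, extending the deadline to 2028-04-15.
The other events in the timeline have no effect on the limitation period under the stated rules.

2028-04-15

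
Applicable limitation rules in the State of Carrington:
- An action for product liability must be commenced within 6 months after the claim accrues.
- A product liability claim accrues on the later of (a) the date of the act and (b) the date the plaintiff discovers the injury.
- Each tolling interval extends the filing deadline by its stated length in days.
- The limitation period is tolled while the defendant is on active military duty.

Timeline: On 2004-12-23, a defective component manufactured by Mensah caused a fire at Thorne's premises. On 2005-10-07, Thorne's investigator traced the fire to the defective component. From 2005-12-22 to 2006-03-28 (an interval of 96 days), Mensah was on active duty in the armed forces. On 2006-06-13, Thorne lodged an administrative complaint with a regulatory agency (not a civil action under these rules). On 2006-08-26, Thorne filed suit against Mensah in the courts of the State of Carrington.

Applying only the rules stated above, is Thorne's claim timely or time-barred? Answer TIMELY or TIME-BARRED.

Because discovery on 2005-10-07 post-dates the 2004-12-23 act, accrual under the later-of rule falls on 2005-10-07.
Adding the 6 months base period to 2005-10-07 gives a deadline of 2006-04-07, before any tolling.
Because the defendant's active military service ran from 2005-12-22 to 2006-03-28, the deadline is extended by 96 days to 2006-07-12.
Nothing else in the chronology tolls or restarts the period.
Filing on 2006-08-26 missed the 2006-07-12 deadline — the action is time-barred.

TIME-BARRED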